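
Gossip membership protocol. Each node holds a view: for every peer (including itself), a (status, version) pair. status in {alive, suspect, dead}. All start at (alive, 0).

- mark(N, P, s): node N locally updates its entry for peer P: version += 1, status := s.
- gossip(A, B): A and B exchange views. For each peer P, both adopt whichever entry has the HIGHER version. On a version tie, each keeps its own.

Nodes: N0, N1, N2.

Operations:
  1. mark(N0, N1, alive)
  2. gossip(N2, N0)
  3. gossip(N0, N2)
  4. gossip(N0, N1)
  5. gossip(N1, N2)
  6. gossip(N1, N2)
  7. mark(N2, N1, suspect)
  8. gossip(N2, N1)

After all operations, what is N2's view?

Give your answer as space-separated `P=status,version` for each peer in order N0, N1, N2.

Op 1: N0 marks N1=alive -> (alive,v1)
Op 2: gossip N2<->N0 -> N2.N0=(alive,v0) N2.N1=(alive,v1) N2.N2=(alive,v0) | N0.N0=(alive,v0) N0.N1=(alive,v1) N0.N2=(alive,v0)
Op 3: gossip N0<->N2 -> N0.N0=(alive,v0) N0.N1=(alive,v1) N0.N2=(alive,v0) | N2.N0=(alive,v0) N2.N1=(alive,v1) N2.N2=(alive,v0)
Op 4: gossip N0<->N1 -> N0.N0=(alive,v0) N0.N1=(alive,v1) N0.N2=(alive,v0) | N1.N0=(alive,v0) N1.N1=(alive,v1) N1.N2=(alive,v0)
Op 5: gossip N1<->N2 -> N1.N0=(alive,v0) N1.N1=(alive,v1) N1.N2=(alive,v0) | N2.N0=(alive,v0) N2.N1=(alive,v1) N2.N2=(alive,v0)
Op 6: gossip N1<->N2 -> N1.N0=(alive,v0) N1.N1=(alive,v1) N1.N2=(alive,v0) | N2.N0=(alive,v0) N2.N1=(alive,v1) N2.N2=(alive,v0)
Op 7: N2 marks N1=suspect -> (suspect,v2)
Op 8: gossip N2<->N1 -> N2.N0=(alive,v0) N2.N1=(suspect,v2) N2.N2=(alive,v0) | N1.N0=(alive,v0) N1.N1=(suspect,v2) N1.N2=(alive,v0)

Answer: N0=alive,0 N1=suspect,2 N2=alive,0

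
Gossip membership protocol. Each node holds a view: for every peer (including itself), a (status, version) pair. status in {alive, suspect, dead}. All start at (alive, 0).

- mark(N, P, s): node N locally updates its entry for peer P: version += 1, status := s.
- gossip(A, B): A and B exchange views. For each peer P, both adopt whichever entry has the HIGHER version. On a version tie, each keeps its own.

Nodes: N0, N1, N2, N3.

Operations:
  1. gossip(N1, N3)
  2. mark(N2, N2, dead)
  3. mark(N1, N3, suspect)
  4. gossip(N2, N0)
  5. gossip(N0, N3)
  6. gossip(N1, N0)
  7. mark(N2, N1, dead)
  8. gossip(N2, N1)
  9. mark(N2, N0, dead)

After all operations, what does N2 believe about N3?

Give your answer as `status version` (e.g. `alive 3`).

Answer: suspect 1

Derivation:
Op 1: gossip N1<->N3 -> N1.N0=(alive,v0) N1.N1=(alive,v0) N1.N2=(alive,v0) N1.N3=(alive,v0) | N3.N0=(alive,v0) N3.N1=(alive,v0) N3.N2=(alive,v0) N3.N3=(alive,v0)
Op 2: N2 marks N2=dead -> (dead,v1)
Op 3: N1 marks N3=suspect -> (suspect,v1)
Op 4: gossip N2<->N0 -> N2.N0=(alive,v0) N2.N1=(alive,v0) N2.N2=(dead,v1) N2.N3=(alive,v0) | N0.N0=(alive,v0) N0.N1=(alive,v0) N0.N2=(dead,v1) N0.N3=(alive,v0)
Op 5: gossip N0<->N3 -> N0.N0=(alive,v0) N0.N1=(alive,v0) N0.N2=(dead,v1) N0.N3=(alive,v0) | N3.N0=(alive,v0) N3.N1=(alive,v0) N3.N2=(dead,v1) N3.N3=(alive,v0)
Op 6: gossip N1<->N0 -> N1.N0=(alive,v0) N1.N1=(alive,v0) N1.N2=(dead,v1) N1.N3=(suspect,v1) | N0.N0=(alive,v0) N0.N1=(alive,v0) N0.N2=(dead,v1) N0.N3=(suspect,v1)
Op 7: N2 marks N1=dead -> (dead,v1)
Op 8: gossip N2<->N1 -> N2.N0=(alive,v0) N2.N1=(dead,v1) N2.N2=(dead,v1) N2.N3=(suspect,v1) | N1.N0=(alive,v0) N1.N1=(dead,v1) N1.N2=(dead,v1) N1.N3=(suspect,v1)
Op 9: N2 marks N0=dead -> (dead,v1)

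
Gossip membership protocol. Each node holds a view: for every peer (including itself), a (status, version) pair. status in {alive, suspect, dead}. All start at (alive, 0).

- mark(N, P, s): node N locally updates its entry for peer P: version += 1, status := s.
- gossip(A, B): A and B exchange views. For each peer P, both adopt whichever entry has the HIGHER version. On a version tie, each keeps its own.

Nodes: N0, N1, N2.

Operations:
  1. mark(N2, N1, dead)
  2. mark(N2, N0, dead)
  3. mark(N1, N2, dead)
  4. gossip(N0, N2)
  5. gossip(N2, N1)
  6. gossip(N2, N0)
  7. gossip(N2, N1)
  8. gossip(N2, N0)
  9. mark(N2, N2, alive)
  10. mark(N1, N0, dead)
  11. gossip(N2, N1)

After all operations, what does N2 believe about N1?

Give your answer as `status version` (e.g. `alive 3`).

Answer: dead 1

Derivation:
Op 1: N2 marks N1=dead -> (dead,v1)
Op 2: N2 marks N0=dead -> (dead,v1)
Op 3: N1 marks N2=dead -> (dead,v1)
Op 4: gossip N0<->N2 -> N0.N0=(dead,v1) N0.N1=(dead,v1) N0.N2=(alive,v0) | N2.N0=(dead,v1) N2.N1=(dead,v1) N2.N2=(alive,v0)
Op 5: gossip N2<->N1 -> N2.N0=(dead,v1) N2.N1=(dead,v1) N2.N2=(dead,v1) | N1.N0=(dead,v1) N1.N1=(dead,v1) N1.N2=(dead,v1)
Op 6: gossip N2<->N0 -> N2.N0=(dead,v1) N2.N1=(dead,v1) N2.N2=(dead,v1) | N0.N0=(dead,v1) N0.N1=(dead,v1) N0.N2=(dead,v1)
Op 7: gossip N2<->N1 -> N2.N0=(dead,v1) N2.N1=(dead,v1) N2.N2=(dead,v1) | N1.N0=(dead,v1) N1.N1=(dead,v1) N1.N2=(dead,v1)
Op 8: gossip N2<->N0 -> N2.N0=(dead,v1) N2.N1=(dead,v1) N2.N2=(dead,v1) | N0.N0=(dead,v1) N0.N1=(dead,v1) N0.N2=(dead,v1)
Op 9: N2 marks N2=alive -> (alive,v2)
Op 10: N1 marks N0=dead -> (dead,v2)
Op 11: gossip N2<->N1 -> N2.N0=(dead,v2) N2.N1=(dead,v1) N2.N2=(alive,v2) | N1.N0=(dead,v2) N1.N1=(dead,v1) N1.N2=(alive,v2)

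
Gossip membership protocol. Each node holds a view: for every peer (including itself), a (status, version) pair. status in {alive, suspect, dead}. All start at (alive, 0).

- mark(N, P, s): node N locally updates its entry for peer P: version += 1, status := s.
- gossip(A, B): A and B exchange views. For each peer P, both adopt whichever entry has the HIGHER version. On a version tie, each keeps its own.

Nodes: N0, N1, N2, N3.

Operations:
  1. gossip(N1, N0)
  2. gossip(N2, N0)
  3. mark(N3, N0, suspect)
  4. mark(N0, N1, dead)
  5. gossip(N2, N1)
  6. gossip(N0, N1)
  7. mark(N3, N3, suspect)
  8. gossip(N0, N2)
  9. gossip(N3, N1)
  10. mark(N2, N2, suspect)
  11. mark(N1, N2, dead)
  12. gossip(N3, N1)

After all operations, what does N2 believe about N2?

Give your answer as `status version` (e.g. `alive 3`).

Answer: suspect 1

Derivation:
Op 1: gossip N1<->N0 -> N1.N0=(alive,v0) N1.N1=(alive,v0) N1.N2=(alive,v0) N1.N3=(alive,v0) | N0.N0=(alive,v0) N0.N1=(alive,v0) N0.N2=(alive,v0) N0.N3=(alive,v0)
Op 2: gossip N2<->N0 -> N2.N0=(alive,v0) N2.N1=(alive,v0) N2.N2=(alive,v0) N2.N3=(alive,v0) | N0.N0=(alive,v0) N0.N1=(alive,v0) N0.N2=(alive,v0) N0.N3=(alive,v0)
Op 3: N3 marks N0=suspect -> (suspect,v1)
Op 4: N0 marks N1=dead -> (dead,v1)
Op 5: gossip N2<->N1 -> N2.N0=(alive,v0) N2.N1=(alive,v0) N2.N2=(alive,v0) N2.N3=(alive,v0) | N1.N0=(alive,v0) N1.N1=(alive,v0) N1.N2=(alive,v0) N1.N3=(alive,v0)
Op 6: gossip N0<->N1 -> N0.N0=(alive,v0) N0.N1=(dead,v1) N0.N2=(alive,v0) N0.N3=(alive,v0) | N1.N0=(alive,v0) N1.N1=(dead,v1) N1.N2=(alive,v0) N1.N3=(alive,v0)
Op 7: N3 marks N3=suspect -> (suspect,v1)
Op 8: gossip N0<->N2 -> N0.N0=(alive,v0) N0.N1=(dead,v1) N0.N2=(alive,v0) N0.N3=(alive,v0) | N2.N0=(alive,v0) N2.N1=(dead,v1) N2.N2=(alive,v0) N2.N3=(alive,v0)
Op 9: gossip N3<->N1 -> N3.N0=(suspect,v1) N3.N1=(dead,v1) N3.N2=(alive,v0) N3.N3=(suspect,v1) | N1.N0=(suspect,v1) N1.N1=(dead,v1) N1.N2=(alive,v0) N1.N3=(suspect,v1)
Op 10: N2 marks N2=suspect -> (suspect,v1)
Op 11: N1 marks N2=dead -> (dead,v1)
Op 12: gossip N3<->N1 -> N3.N0=(suspect,v1) N3.N1=(dead,v1) N3.N2=(dead,v1) N3.N3=(suspect,v1) | N1.N0=(suspect,v1) N1.N1=(dead,v1) N1.N2=(dead,v1) N1.N3=(suspect,v1)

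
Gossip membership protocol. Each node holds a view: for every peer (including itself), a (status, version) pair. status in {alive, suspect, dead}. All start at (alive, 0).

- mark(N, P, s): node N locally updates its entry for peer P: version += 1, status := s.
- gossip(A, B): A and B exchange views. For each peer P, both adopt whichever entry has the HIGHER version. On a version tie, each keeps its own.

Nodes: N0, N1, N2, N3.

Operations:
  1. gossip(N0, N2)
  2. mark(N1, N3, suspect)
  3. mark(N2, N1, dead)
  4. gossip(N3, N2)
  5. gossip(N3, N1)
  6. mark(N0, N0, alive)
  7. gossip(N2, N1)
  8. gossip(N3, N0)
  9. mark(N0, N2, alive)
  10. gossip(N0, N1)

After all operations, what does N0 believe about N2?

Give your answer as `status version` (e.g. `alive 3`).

Op 1: gossip N0<->N2 -> N0.N0=(alive,v0) N0.N1=(alive,v0) N0.N2=(alive,v0) N0.N3=(alive,v0) | N2.N0=(alive,v0) N2.N1=(alive,v0) N2.N2=(alive,v0) N2.N3=(alive,v0)
Op 2: N1 marks N3=suspect -> (suspect,v1)
Op 3: N2 marks N1=dead -> (dead,v1)
Op 4: gossip N3<->N2 -> N3.N0=(alive,v0) N3.N1=(dead,v1) N3.N2=(alive,v0) N3.N3=(alive,v0) | N2.N0=(alive,v0) N2.N1=(dead,v1) N2.N2=(alive,v0) N2.N3=(alive,v0)
Op 5: gossip N3<->N1 -> N3.N0=(alive,v0) N3.N1=(dead,v1) N3.N2=(alive,v0) N3.N3=(suspect,v1) | N1.N0=(alive,v0) N1.N1=(dead,v1) N1.N2=(alive,v0) N1.N3=(suspect,v1)
Op 6: N0 marks N0=alive -> (alive,v1)
Op 7: gossip N2<->N1 -> N2.N0=(alive,v0) N2.N1=(dead,v1) N2.N2=(alive,v0) N2.N3=(suspect,v1) | N1.N0=(alive,v0) N1.N1=(dead,v1) N1.N2=(alive,v0) N1.N3=(suspect,v1)
Op 8: gossip N3<->N0 -> N3.N0=(alive,v1) N3.N1=(dead,v1) N3.N2=(alive,v0) N3.N3=(suspect,v1) | N0.N0=(alive,v1) N0.N1=(dead,v1) N0.N2=(alive,v0) N0.N3=(suspect,v1)
Op 9: N0 marks N2=alive -> (alive,v1)
Op 10: gossip N0<->N1 -> N0.N0=(alive,v1) N0.N1=(dead,v1) N0.N2=(alive,v1) N0.N3=(suspect,v1) | N1.N0=(alive,v1) N1.N1=(dead,v1) N1.N2=(alive,v1) N1.N3=(suspect,v1)

Answer: alive 1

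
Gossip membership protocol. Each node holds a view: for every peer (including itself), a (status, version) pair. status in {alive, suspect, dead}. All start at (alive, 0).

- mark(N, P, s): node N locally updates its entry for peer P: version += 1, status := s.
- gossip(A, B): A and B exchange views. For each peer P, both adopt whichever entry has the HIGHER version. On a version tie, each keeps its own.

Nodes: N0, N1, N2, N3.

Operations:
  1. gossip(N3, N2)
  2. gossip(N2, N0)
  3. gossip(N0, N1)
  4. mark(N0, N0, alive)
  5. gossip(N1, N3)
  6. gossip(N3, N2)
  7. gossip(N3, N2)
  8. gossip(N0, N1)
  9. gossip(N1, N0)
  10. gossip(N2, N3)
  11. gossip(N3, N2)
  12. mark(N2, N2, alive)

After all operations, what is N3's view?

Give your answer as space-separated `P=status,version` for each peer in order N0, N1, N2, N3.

Answer: N0=alive,0 N1=alive,0 N2=alive,0 N3=alive,0

Derivation:
Op 1: gossip N3<->N2 -> N3.N0=(alive,v0) N3.N1=(alive,v0) N3.N2=(alive,v0) N3.N3=(alive,v0) | N2.N0=(alive,v0) N2.N1=(alive,v0) N2.N2=(alive,v0) N2.N3=(alive,v0)
Op 2: gossip N2<->N0 -> N2.N0=(alive,v0) N2.N1=(alive,v0) N2.N2=(alive,v0) N2.N3=(alive,v0) | N0.N0=(alive,v0) N0.N1=(alive,v0) N0.N2=(alive,v0) N0.N3=(alive,v0)
Op 3: gossip N0<->N1 -> N0.N0=(alive,v0) N0.N1=(alive,v0) N0.N2=(alive,v0) N0.N3=(alive,v0) | N1.N0=(alive,v0) N1.N1=(alive,v0) N1.N2=(alive,v0) N1.N3=(alive,v0)
Op 4: N0 marks N0=alive -> (alive,v1)
Op 5: gossip N1<->N3 -> N1.N0=(alive,v0) N1.N1=(alive,v0) N1.N2=(alive,v0) N1.N3=(alive,v0) | N3.N0=(alive,v0) N3.N1=(alive,v0) N3.N2=(alive,v0) N3.N3=(alive,v0)
Op 6: gossip N3<->N2 -> N3.N0=(alive,v0) N3.N1=(alive,v0) N3.N2=(alive,v0) N3.N3=(alive,v0) | N2.N0=(alive,v0) N2.N1=(alive,v0) N2.N2=(alive,v0) N2.N3=(alive,v0)
Op 7: gossip N3<->N2 -> N3.N0=(alive,v0) N3.N1=(alive,v0) N3.N2=(alive,v0) N3.N3=(alive,v0) | N2.N0=(alive,v0) N2.N1=(alive,v0) N2.N2=(alive,v0) N2.N3=(alive,v0)
Op 8: gossip N0<->N1 -> N0.N0=(alive,v1) N0.N1=(alive,v0) N0.N2=(alive,v0) N0.N3=(alive,v0) | N1.N0=(alive,v1) N1.N1=(alive,v0) N1.N2=(alive,v0) N1.N3=(alive,v0)
Op 9: gossip N1<->N0 -> N1.N0=(alive,v1) N1.N1=(alive,v0) N1.N2=(alive,v0) N1.N3=(alive,v0) | N0.N0=(alive,v1) N0.N1=(alive,v0) N0.N2=(alive,v0) N0.N3=(alive,v0)
Op 10: gossip N2<->N3 -> N2.N0=(alive,v0) N2.N1=(alive,v0) N2.N2=(alive,v0) N2.N3=(alive,v0) | N3.N0=(alive,v0) N3.N1=(alive,v0) N3.N2=(alive,v0) N3.N3=(alive,v0)
Op 11: gossip N3<->N2 -> N3.N0=(alive,v0) N3.N1=(alive,v0) N3.N2=(alive,v0) N3.N3=(alive,v0) | N2.N0=(alive,v0) N2.N1=(alive,v0) N2.N2=(alive,v0) N2.N3=(alive,v0)
Op 12: N2 marks N2=alive -> (alive,v1)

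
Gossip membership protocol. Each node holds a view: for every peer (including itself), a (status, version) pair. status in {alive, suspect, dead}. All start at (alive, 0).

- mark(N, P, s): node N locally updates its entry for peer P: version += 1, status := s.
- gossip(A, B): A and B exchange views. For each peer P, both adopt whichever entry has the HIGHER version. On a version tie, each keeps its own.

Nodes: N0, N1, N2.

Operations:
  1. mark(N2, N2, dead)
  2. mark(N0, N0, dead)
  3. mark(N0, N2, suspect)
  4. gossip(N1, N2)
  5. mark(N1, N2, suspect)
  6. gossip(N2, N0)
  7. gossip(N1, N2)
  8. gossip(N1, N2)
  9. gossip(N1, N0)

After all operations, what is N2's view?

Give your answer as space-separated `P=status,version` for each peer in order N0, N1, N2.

Answer: N0=dead,1 N1=alive,0 N2=suspect,2

Derivation:
Op 1: N2 marks N2=dead -> (dead,v1)
Op 2: N0 marks N0=dead -> (dead,v1)
Op 3: N0 marks N2=suspect -> (suspect,v1)
Op 4: gossip N1<->N2 -> N1.N0=(alive,v0) N1.N1=(alive,v0) N1.N2=(dead,v1) | N2.N0=(alive,v0) N2.N1=(alive,v0) N2.N2=(dead,v1)
Op 5: N1 marks N2=suspect -> (suspect,v2)
Op 6: gossip N2<->N0 -> N2.N0=(dead,v1) N2.N1=(alive,v0) N2.N2=(dead,v1) | N0.N0=(dead,v1) N0.N1=(alive,v0) N0.N2=(suspect,v1)
Op 7: gossip N1<->N2 -> N1.N0=(dead,v1) N1.N1=(alive,v0) N1.N2=(suspect,v2) | N2.N0=(dead,v1) N2.N1=(alive,v0) N2.N2=(suspect,v2)
Op 8: gossip N1<->N2 -> N1.N0=(dead,v1) N1.N1=(alive,v0) N1.N2=(suspect,v2) | N2.N0=(dead,v1) N2.N1=(alive,v0) N2.N2=(suspect,v2)
Op 9: gossip N1<->N0 -> N1.N0=(dead,v1) N1.N1=(alive,v0) N1.N2=(suspect,v2) | N0.N0=(dead,v1) N0.N1=(alive,v0) N0.N2=(suspect,v2)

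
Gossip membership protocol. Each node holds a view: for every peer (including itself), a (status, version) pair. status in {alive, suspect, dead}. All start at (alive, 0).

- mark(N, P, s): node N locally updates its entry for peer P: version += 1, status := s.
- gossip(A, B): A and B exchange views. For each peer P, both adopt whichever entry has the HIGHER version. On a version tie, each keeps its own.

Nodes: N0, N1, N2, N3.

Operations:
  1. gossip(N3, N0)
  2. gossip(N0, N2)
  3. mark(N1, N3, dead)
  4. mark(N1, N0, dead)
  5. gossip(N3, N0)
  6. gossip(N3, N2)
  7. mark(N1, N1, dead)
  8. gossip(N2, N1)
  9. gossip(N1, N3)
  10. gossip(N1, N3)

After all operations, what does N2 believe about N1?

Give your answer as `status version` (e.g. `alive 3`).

Op 1: gossip N3<->N0 -> N3.N0=(alive,v0) N3.N1=(alive,v0) N3.N2=(alive,v0) N3.N3=(alive,v0) | N0.N0=(alive,v0) N0.N1=(alive,v0) N0.N2=(alive,v0) N0.N3=(alive,v0)
Op 2: gossip N0<->N2 -> N0.N0=(alive,v0) N0.N1=(alive,v0) N0.N2=(alive,v0) N0.N3=(alive,v0) | N2.N0=(alive,v0) N2.N1=(alive,v0) N2.N2=(alive,v0) N2.N3=(alive,v0)
Op 3: N1 marks N3=dead -> (dead,v1)
Op 4: N1 marks N0=dead -> (dead,v1)
Op 5: gossip N3<->N0 -> N3.N0=(alive,v0) N3.N1=(alive,v0) N3.N2=(alive,v0) N3.N3=(alive,v0) | N0.N0=(alive,v0) N0.N1=(alive,v0) N0.N2=(alive,v0) N0.N3=(alive,v0)
Op 6: gossip N3<->N2 -> N3.N0=(alive,v0) N3.N1=(alive,v0) N3.N2=(alive,v0) N3.N3=(alive,v0) | N2.N0=(alive,v0) N2.N1=(alive,v0) N2.N2=(alive,v0) N2.N3=(alive,v0)
Op 7: N1 marks N1=dead -> (dead,v1)
Op 8: gossip N2<->N1 -> N2.N0=(dead,v1) N2.N1=(dead,v1) N2.N2=(alive,v0) N2.N3=(dead,v1) | N1.N0=(dead,v1) N1.N1=(dead,v1) N1.N2=(alive,v0) N1.N3=(dead,v1)
Op 9: gossip N1<->N3 -> N1.N0=(dead,v1) N1.N1=(dead,v1) N1.N2=(alive,v0) N1.N3=(dead,v1) | N3.N0=(dead,v1) N3.N1=(dead,v1) N3.N2=(alive,v0) N3.N3=(dead,v1)
Op 10: gossip N1<->N3 -> N1.N0=(dead,v1) N1.N1=(dead,v1) N1.N2=(alive,v0) N1.N3=(dead,v1) | N3.N0=(dead,v1) N3.N1=(dead,v1) N3.N2=(alive,v0) N3.N3=(dead,v1)

Answer: dead 1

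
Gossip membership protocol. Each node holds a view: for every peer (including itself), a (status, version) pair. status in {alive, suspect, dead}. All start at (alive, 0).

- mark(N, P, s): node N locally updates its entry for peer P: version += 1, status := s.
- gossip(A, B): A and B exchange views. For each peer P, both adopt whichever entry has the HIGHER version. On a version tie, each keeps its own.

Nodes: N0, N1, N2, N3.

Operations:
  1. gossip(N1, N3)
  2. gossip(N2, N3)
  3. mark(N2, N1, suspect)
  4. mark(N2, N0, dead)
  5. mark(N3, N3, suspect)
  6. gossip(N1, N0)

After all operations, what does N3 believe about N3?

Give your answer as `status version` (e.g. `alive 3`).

Answer: suspect 1

Derivation:
Op 1: gossip N1<->N3 -> N1.N0=(alive,v0) N1.N1=(alive,v0) N1.N2=(alive,v0) N1.N3=(alive,v0) | N3.N0=(alive,v0) N3.N1=(alive,v0) N3.N2=(alive,v0) N3.N3=(alive,v0)
Op 2: gossip N2<->N3 -> N2.N0=(alive,v0) N2.N1=(alive,v0) N2.N2=(alive,v0) N2.N3=(alive,v0) | N3.N0=(alive,v0) N3.N1=(alive,v0) N3.N2=(alive,v0) N3.N3=(alive,v0)
Op 3: N2 marks N1=suspect -> (suspect,v1)
Op 4: N2 marks N0=dead -> (dead,v1)
Op 5: N3 marks N3=suspect -> (suspect,v1)
Op 6: gossip N1<->N0 -> N1.N0=(alive,v0) N1.N1=(alive,v0) N1.N2=(alive,v0) N1.N3=(alive,v0) | N0.N0=(alive,v0) N0.N1=(alive,v0) N0.N2=(alive,v0) N0.N3=(alive,v0)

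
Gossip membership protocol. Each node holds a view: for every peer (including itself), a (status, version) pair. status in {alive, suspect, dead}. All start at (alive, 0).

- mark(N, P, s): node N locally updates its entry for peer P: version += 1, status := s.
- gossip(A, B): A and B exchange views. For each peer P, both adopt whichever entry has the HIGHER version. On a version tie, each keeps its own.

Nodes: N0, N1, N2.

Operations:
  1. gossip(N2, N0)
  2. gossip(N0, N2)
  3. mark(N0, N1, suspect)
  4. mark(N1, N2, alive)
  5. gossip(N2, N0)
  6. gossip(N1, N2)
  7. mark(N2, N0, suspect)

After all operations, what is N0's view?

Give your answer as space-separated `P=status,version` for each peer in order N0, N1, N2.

Answer: N0=alive,0 N1=suspect,1 N2=alive,0

Derivation:
Op 1: gossip N2<->N0 -> N2.N0=(alive,v0) N2.N1=(alive,v0) N2.N2=(alive,v0) | N0.N0=(alive,v0) N0.N1=(alive,v0) N0.N2=(alive,v0)
Op 2: gossip N0<->N2 -> N0.N0=(alive,v0) N0.N1=(alive,v0) N0.N2=(alive,v0) | N2.N0=(alive,v0) N2.N1=(alive,v0) N2.N2=(alive,v0)
Op 3: N0 marks N1=suspect -> (suspect,v1)
Op 4: N1 marks N2=alive -> (alive,v1)
Op 5: gossip N2<->N0 -> N2.N0=(alive,v0) N2.N1=(suspect,v1) N2.N2=(alive,v0) | N0.N0=(alive,v0) N0.N1=(suspect,v1) N0.N2=(alive,v0)
Op 6: gossip N1<->N2 -> N1.N0=(alive,v0) N1.N1=(suspect,v1) N1.N2=(alive,v1) | N2.N0=(alive,v0) N2.N1=(suspect,v1) N2.N2=(alive,v1)
Op 7: N2 marks N0=suspect -> (suspect,v1)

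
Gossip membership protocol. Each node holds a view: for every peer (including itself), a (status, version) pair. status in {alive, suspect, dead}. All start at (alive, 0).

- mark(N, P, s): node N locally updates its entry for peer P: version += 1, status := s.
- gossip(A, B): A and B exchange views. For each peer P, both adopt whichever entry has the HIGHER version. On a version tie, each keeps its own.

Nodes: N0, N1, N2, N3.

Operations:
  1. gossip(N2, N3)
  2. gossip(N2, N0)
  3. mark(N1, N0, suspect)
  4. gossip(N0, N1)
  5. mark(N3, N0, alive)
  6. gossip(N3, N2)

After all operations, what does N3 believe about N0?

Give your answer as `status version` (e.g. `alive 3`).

Answer: alive 1

Derivation:
Op 1: gossip N2<->N3 -> N2.N0=(alive,v0) N2.N1=(alive,v0) N2.N2=(alive,v0) N2.N3=(alive,v0) | N3.N0=(alive,v0) N3.N1=(alive,v0) N3.N2=(alive,v0) N3.N3=(alive,v0)
Op 2: gossip N2<->N0 -> N2.N0=(alive,v0) N2.N1=(alive,v0) N2.N2=(alive,v0) N2.N3=(alive,v0) | N0.N0=(alive,v0) N0.N1=(alive,v0) N0.N2=(alive,v0) N0.N3=(alive,v0)
Op 3: N1 marks N0=suspect -> (suspect,v1)
Op 4: gossip N0<->N1 -> N0.N0=(suspect,v1) N0.N1=(alive,v0) N0.N2=(alive,v0) N0.N3=(alive,v0) | N1.N0=(suspect,v1) N1.N1=(alive,v0) N1.N2=(alive,v0) N1.N3=(alive,v0)
Op 5: N3 marks N0=alive -> (alive,v1)
Op 6: gossip N3<->N2 -> N3.N0=(alive,v1) N3.N1=(alive,v0) N3.N2=(alive,v0) N3.N3=(alive,v0) | N2.N0=(alive,v1) N2.N1=(alive,v0) N2.N2=(alive,v0) N2.N3=(alive,v0)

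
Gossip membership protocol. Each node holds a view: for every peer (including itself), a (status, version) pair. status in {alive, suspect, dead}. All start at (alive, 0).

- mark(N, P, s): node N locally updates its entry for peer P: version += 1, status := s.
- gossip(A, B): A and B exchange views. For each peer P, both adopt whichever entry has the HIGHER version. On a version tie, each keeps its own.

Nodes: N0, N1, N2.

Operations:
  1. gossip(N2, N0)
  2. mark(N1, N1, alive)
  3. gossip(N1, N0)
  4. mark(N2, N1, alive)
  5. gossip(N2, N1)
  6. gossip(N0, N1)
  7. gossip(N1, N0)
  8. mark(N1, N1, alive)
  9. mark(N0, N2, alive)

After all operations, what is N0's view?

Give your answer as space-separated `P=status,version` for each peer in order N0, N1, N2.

Answer: N0=alive,0 N1=alive,1 N2=alive,1

Derivation:
Op 1: gossip N2<->N0 -> N2.N0=(alive,v0) N2.N1=(alive,v0) N2.N2=(alive,v0) | N0.N0=(alive,v0) N0.N1=(alive,v0) N0.N2=(alive,v0)
Op 2: N1 marks N1=alive -> (alive,v1)
Op 3: gossip N1<->N0 -> N1.N0=(alive,v0) N1.N1=(alive,v1) N1.N2=(alive,v0) | N0.N0=(alive,v0) N0.N1=(alive,v1) N0.N2=(alive,v0)
Op 4: N2 marks N1=alive -> (alive,v1)
Op 5: gossip N2<->N1 -> N2.N0=(alive,v0) N2.N1=(alive,v1) N2.N2=(alive,v0) | N1.N0=(alive,v0) N1.N1=(alive,v1) N1.N2=(alive,v0)
Op 6: gossip N0<->N1 -> N0.N0=(alive,v0) N0.N1=(alive,v1) N0.N2=(alive,v0) | N1.N0=(alive,v0) N1.N1=(alive,v1) N1.N2=(alive,v0)
Op 7: gossip N1<->N0 -> N1.N0=(alive,v0) N1.N1=(alive,v1) N1.N2=(alive,v0) | N0.N0=(alive,v0) N0.N1=(alive,v1) N0.N2=(alive,v0)
Op 8: N1 marks N1=alive -> (alive,v2)
Op 9: N0 marks N2=alive -> (alive,v1)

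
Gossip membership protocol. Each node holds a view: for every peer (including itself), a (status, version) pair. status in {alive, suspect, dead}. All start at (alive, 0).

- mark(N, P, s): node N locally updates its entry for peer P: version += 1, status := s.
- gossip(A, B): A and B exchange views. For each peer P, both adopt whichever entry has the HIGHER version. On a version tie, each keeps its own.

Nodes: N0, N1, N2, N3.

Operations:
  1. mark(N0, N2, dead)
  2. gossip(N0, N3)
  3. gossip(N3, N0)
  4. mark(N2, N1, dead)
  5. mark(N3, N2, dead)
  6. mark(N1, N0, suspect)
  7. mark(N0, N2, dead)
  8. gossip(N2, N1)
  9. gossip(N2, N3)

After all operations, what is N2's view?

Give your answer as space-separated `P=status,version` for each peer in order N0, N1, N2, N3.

Answer: N0=suspect,1 N1=dead,1 N2=dead,2 N3=alive,0

Derivation:
Op 1: N0 marks N2=dead -> (dead,v1)
Op 2: gossip N0<->N3 -> N0.N0=(alive,v0) N0.N1=(alive,v0) N0.N2=(dead,v1) N0.N3=(alive,v0) | N3.N0=(alive,v0) N3.N1=(alive,v0) N3.N2=(dead,v1) N3.N3=(alive,v0)
Op 3: gossip N3<->N0 -> N3.N0=(alive,v0) N3.N1=(alive,v0) N3.N2=(dead,v1) N3.N3=(alive,v0) | N0.N0=(alive,v0) N0.N1=(alive,v0) N0.N2=(dead,v1) N0.N3=(alive,v0)
Op 4: N2 marks N1=dead -> (dead,v1)
Op 5: N3 marks N2=dead -> (dead,v2)
Op 6: N1 marks N0=suspect -> (suspect,v1)
Op 7: N0 marks N2=dead -> (dead,v2)
Op 8: gossip N2<->N1 -> N2.N0=(suspect,v1) N2.N1=(dead,v1) N2.N2=(alive,v0) N2.N3=(alive,v0) | N1.N0=(suspect,v1) N1.N1=(dead,v1) N1.N2=(alive,v0) N1.N3=(alive,v0)
Op 9: gossip N2<->N3 -> N2.N0=(suspect,v1) N2.N1=(dead,v1) N2.N2=(dead,v2) N2.N3=(alive,v0) | N3.N0=(suspect,v1) N3.N1=(dead,v1) N3.N2=(dead,v2) N3.N3=(alive,v0)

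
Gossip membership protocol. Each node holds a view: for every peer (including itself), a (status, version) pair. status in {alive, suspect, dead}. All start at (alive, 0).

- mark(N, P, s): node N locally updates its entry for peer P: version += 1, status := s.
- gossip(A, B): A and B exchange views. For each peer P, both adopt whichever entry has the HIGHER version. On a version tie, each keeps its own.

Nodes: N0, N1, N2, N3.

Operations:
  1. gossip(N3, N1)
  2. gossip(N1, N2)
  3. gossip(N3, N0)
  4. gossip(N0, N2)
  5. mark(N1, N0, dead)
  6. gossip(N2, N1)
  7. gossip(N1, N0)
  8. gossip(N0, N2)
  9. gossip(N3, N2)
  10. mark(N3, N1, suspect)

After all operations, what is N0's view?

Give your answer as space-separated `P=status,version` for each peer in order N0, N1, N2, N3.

Op 1: gossip N3<->N1 -> N3.N0=(alive,v0) N3.N1=(alive,v0) N3.N2=(alive,v0) N3.N3=(alive,v0) | N1.N0=(alive,v0) N1.N1=(alive,v0) N1.N2=(alive,v0) N1.N3=(alive,v0)
Op 2: gossip N1<->N2 -> N1.N0=(alive,v0) N1.N1=(alive,v0) N1.N2=(alive,v0) N1.N3=(alive,v0) | N2.N0=(alive,v0) N2.N1=(alive,v0) N2.N2=(alive,v0) N2.N3=(alive,v0)
Op 3: gossip N3<->N0 -> N3.N0=(alive,v0) N3.N1=(alive,v0) N3.N2=(alive,v0) N3.N3=(alive,v0) | N0.N0=(alive,v0) N0.N1=(alive,v0) N0.N2=(alive,v0) N0.N3=(alive,v0)
Op 4: gossip N0<->N2 -> N0.N0=(alive,v0) N0.N1=(alive,v0) N0.N2=(alive,v0) N0.N3=(alive,v0) | N2.N0=(alive,v0) N2.N1=(alive,v0) N2.N2=(alive,v0) N2.N3=(alive,v0)
Op 5: N1 marks N0=dead -> (dead,v1)
Op 6: gossip N2<->N1 -> N2.N0=(dead,v1) N2.N1=(alive,v0) N2.N2=(alive,v0) N2.N3=(alive,v0) | N1.N0=(dead,v1) N1.N1=(alive,v0) N1.N2=(alive,v0) N1.N3=(alive,v0)
Op 7: gossip N1<->N0 -> N1.N0=(dead,v1) N1.N1=(alive,v0) N1.N2=(alive,v0) N1.N3=(alive,v0) | N0.N0=(dead,v1) N0.N1=(alive,v0) N0.N2=(alive,v0) N0.N3=(alive,v0)
Op 8: gossip N0<->N2 -> N0.N0=(dead,v1) N0.N1=(alive,v0) N0.N2=(alive,v0) N0.N3=(alive,v0) | N2.N0=(dead,v1) N2.N1=(alive,v0) N2.N2=(alive,v0) N2.N3=(alive,v0)
Op 9: gossip N3<->N2 -> N3.N0=(dead,v1) N3.N1=(alive,v0) N3.N2=(alive,v0) N3.N3=(alive,v0) | N2.N0=(dead,v1) N2.N1=(alive,v0) N2.N2=(alive,v0) N2.N3=(alive,v0)
Op 10: N3 marks N1=suspect -> (suspect,v1)

Answer: N0=dead,1 N1=alive,0 N2=alive,0 N3=alive,0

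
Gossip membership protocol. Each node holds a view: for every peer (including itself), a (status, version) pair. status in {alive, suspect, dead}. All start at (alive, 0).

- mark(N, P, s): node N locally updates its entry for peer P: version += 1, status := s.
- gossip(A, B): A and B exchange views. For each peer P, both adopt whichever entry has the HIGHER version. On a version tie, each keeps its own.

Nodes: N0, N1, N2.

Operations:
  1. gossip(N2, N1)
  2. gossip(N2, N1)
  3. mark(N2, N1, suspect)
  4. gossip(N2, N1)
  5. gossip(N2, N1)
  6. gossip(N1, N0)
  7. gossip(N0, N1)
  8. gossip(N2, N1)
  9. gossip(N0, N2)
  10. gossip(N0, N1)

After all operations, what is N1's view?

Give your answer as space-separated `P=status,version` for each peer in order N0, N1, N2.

Answer: N0=alive,0 N1=suspect,1 N2=alive,0

Derivation:
Op 1: gossip N2<->N1 -> N2.N0=(alive,v0) N2.N1=(alive,v0) N2.N2=(alive,v0) | N1.N0=(alive,v0) N1.N1=(alive,v0) N1.N2=(alive,v0)
Op 2: gossip N2<->N1 -> N2.N0=(alive,v0) N2.N1=(alive,v0) N2.N2=(alive,v0) | N1.N0=(alive,v0) N1.N1=(alive,v0) N1.N2=(alive,v0)
Op 3: N2 marks N1=suspect -> (suspect,v1)
Op 4: gossip N2<->N1 -> N2.N0=(alive,v0) N2.N1=(suspect,v1) N2.N2=(alive,v0) | N1.N0=(alive,v0) N1.N1=(suspect,v1) N1.N2=(alive,v0)
Op 5: gossip N2<->N1 -> N2.N0=(alive,v0) N2.N1=(suspect,v1) N2.N2=(alive,v0) | N1.N0=(alive,v0) N1.N1=(suspect,v1) N1.N2=(alive,v0)
Op 6: gossip N1<->N0 -> N1.N0=(alive,v0) N1.N1=(suspect,v1) N1.N2=(alive,v0) | N0.N0=(alive,v0) N0.N1=(suspect,v1) N0.N2=(alive,v0)
Op 7: gossip N0<->N1 -> N0.N0=(alive,v0) N0.N1=(suspect,v1) N0.N2=(alive,v0) | N1.N0=(alive,v0) N1.N1=(suspect,v1) N1.N2=(alive,v0)
Op 8: gossip N2<->N1 -> N2.N0=(alive,v0) N2.N1=(suspect,v1) N2.N2=(alive,v0) | N1.N0=(alive,v0) N1.N1=(suspect,v1) N1.N2=(alive,v0)
Op 9: gossip N0<->N2 -> N0.N0=(alive,v0) N0.N1=(suspect,v1) N0.N2=(alive,v0) | N2.N0=(alive,v0) N2.N1=(suspect,v1) N2.N2=(alive,v0)
Op 10: gossip N0<->N1 -> N0.N0=(alive,v0) N0.N1=(suspect,v1) N0.N2=(alive,v0) | N1.N0=(alive,v0) N1.N1=(suspect,v1) N1.N2=(alive,v0)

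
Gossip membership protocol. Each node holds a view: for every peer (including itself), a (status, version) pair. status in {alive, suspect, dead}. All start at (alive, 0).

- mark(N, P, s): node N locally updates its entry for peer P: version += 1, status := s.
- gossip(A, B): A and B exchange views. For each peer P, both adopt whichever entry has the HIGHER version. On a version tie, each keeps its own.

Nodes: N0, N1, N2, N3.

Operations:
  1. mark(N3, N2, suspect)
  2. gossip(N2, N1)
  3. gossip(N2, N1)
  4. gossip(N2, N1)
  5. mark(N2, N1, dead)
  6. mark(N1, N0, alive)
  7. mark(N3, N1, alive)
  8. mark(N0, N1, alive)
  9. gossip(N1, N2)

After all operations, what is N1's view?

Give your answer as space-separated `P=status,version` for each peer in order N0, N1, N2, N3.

Answer: N0=alive,1 N1=dead,1 N2=alive,0 N3=alive,0

Derivation:
Op 1: N3 marks N2=suspect -> (suspect,v1)
Op 2: gossip N2<->N1 -> N2.N0=(alive,v0) N2.N1=(alive,v0) N2.N2=(alive,v0) N2.N3=(alive,v0) | N1.N0=(alive,v0) N1.N1=(alive,v0) N1.N2=(alive,v0) N1.N3=(alive,v0)
Op 3: gossip N2<->N1 -> N2.N0=(alive,v0) N2.N1=(alive,v0) N2.N2=(alive,v0) N2.N3=(alive,v0) | N1.N0=(alive,v0) N1.N1=(alive,v0) N1.N2=(alive,v0) N1.N3=(alive,v0)
Op 4: gossip N2<->N1 -> N2.N0=(alive,v0) N2.N1=(alive,v0) N2.N2=(alive,v0) N2.N3=(alive,v0) | N1.N0=(alive,v0) N1.N1=(alive,v0) N1.N2=(alive,v0) N1.N3=(alive,v0)
Op 5: N2 marks N1=dead -> (dead,v1)
Op 6: N1 marks N0=alive -> (alive,v1)
Op 7: N3 marks N1=alive -> (alive,v1)
Op 8: N0 marks N1=alive -> (alive,v1)
Op 9: gossip N1<->N2 -> N1.N0=(alive,v1) N1.N1=(dead,v1) N1.N2=(alive,v0) N1.N3=(alive,v0) | N2.N0=(alive,v1) N2.N1=(dead,v1) N2.N2=(alive,v0) N2.N3=(alive,v0)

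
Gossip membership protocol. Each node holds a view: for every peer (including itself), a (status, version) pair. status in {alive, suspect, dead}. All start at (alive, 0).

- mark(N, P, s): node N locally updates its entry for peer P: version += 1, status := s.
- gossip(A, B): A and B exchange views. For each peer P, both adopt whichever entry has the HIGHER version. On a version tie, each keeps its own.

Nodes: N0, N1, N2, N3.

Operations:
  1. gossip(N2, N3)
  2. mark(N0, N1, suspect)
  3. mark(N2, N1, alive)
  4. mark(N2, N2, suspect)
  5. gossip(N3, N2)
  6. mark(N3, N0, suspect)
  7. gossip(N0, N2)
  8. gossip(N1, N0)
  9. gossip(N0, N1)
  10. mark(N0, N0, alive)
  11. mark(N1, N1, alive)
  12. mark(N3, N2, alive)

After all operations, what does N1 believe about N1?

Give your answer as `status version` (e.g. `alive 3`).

Op 1: gossip N2<->N3 -> N2.N0=(alive,v0) N2.N1=(alive,v0) N2.N2=(alive,v0) N2.N3=(alive,v0) | N3.N0=(alive,v0) N3.N1=(alive,v0) N3.N2=(alive,v0) N3.N3=(alive,v0)
Op 2: N0 marks N1=suspect -> (suspect,v1)
Op 3: N2 marks N1=alive -> (alive,v1)
Op 4: N2 marks N2=suspect -> (suspect,v1)
Op 5: gossip N3<->N2 -> N3.N0=(alive,v0) N3.N1=(alive,v1) N3.N2=(suspect,v1) N3.N3=(alive,v0) | N2.N0=(alive,v0) N2.N1=(alive,v1) N2.N2=(suspect,v1) N2.N3=(alive,v0)
Op 6: N3 marks N0=suspect -> (suspect,v1)
Op 7: gossip N0<->N2 -> N0.N0=(alive,v0) N0.N1=(suspect,v1) N0.N2=(suspect,v1) N0.N3=(alive,v0) | N2.N0=(alive,v0) N2.N1=(alive,v1) N2.N2=(suspect,v1) N2.N3=(alive,v0)
Op 8: gossip N1<->N0 -> N1.N0=(alive,v0) N1.N1=(suspect,v1) N1.N2=(suspect,v1) N1.N3=(alive,v0) | N0.N0=(alive,v0) N0.N1=(suspect,v1) N0.N2=(suspect,v1) N0.N3=(alive,v0)
Op 9: gossip N0<->N1 -> N0.N0=(alive,v0) N0.N1=(suspect,v1) N0.N2=(suspect,v1) N0.N3=(alive,v0) | N1.N0=(alive,v0) N1.N1=(suspect,v1) N1.N2=(suspect,v1) N1.N3=(alive,v0)
Op 10: N0 marks N0=alive -> (alive,v1)
Op 11: N1 marks N1=alive -> (alive,v2)
Op 12: N3 marks N2=alive -> (alive,v2)

Answer: alive 2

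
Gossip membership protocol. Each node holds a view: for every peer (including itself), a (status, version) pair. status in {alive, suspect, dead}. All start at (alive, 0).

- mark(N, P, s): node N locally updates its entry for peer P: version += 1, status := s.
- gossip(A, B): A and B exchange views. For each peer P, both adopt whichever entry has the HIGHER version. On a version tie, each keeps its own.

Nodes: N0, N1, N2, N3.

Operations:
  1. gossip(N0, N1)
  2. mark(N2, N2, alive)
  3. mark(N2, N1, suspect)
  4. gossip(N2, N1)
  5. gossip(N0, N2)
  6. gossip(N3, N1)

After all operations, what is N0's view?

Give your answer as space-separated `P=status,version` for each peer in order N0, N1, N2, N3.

Answer: N0=alive,0 N1=suspect,1 N2=alive,1 N3=alive,0

Derivation:
Op 1: gossip N0<->N1 -> N0.N0=(alive,v0) N0.N1=(alive,v0) N0.N2=(alive,v0) N0.N3=(alive,v0) | N1.N0=(alive,v0) N1.N1=(alive,v0) N1.N2=(alive,v0) N1.N3=(alive,v0)
Op 2: N2 marks N2=alive -> (alive,v1)
Op 3: N2 marks N1=suspect -> (suspect,v1)
Op 4: gossip N2<->N1 -> N2.N0=(alive,v0) N2.N1=(suspect,v1) N2.N2=(alive,v1) N2.N3=(alive,v0) | N1.N0=(alive,v0) N1.N1=(suspect,v1) N1.N2=(alive,v1) N1.N3=(alive,v0)
Op 5: gossip N0<->N2 -> N0.N0=(alive,v0) N0.N1=(suspect,v1) N0.N2=(alive,v1) N0.N3=(alive,v0) | N2.N0=(alive,v0) N2.N1=(suspect,v1) N2.N2=(alive,v1) N2.N3=(alive,v0)
Op 6: gossip N3<->N1 -> N3.N0=(alive,v0) N3.N1=(suspect,v1) N3.N2=(alive,v1) N3.N3=(alive,v0) | N1.N0=(alive,v0) N1.N1=(suspect,v1) N1.N2=(alive,v1) N1.N3=(alive,v0)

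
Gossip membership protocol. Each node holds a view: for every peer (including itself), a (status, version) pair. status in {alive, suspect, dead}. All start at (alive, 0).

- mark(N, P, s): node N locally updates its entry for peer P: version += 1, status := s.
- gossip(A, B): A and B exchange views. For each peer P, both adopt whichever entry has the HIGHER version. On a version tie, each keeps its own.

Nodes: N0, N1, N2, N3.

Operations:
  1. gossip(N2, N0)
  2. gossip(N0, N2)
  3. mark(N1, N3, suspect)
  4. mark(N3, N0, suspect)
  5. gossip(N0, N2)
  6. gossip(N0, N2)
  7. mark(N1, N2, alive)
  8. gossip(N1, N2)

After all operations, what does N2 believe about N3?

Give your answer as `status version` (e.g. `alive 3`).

Answer: suspect 1

Derivation:
Op 1: gossip N2<->N0 -> N2.N0=(alive,v0) N2.N1=(alive,v0) N2.N2=(alive,v0) N2.N3=(alive,v0) | N0.N0=(alive,v0) N0.N1=(alive,v0) N0.N2=(alive,v0) N0.N3=(alive,v0)
Op 2: gossip N0<->N2 -> N0.N0=(alive,v0) N0.N1=(alive,v0) N0.N2=(alive,v0) N0.N3=(alive,v0) | N2.N0=(alive,v0) N2.N1=(alive,v0) N2.N2=(alive,v0) N2.N3=(alive,v0)
Op 3: N1 marks N3=suspect -> (suspect,v1)
Op 4: N3 marks N0=suspect -> (suspect,v1)
Op 5: gossip N0<->N2 -> N0.N0=(alive,v0) N0.N1=(alive,v0) N0.N2=(alive,v0) N0.N3=(alive,v0) | N2.N0=(alive,v0) N2.N1=(alive,v0) N2.N2=(alive,v0) N2.N3=(alive,v0)
Op 6: gossip N0<->N2 -> N0.N0=(alive,v0) N0.N1=(alive,v0) N0.N2=(alive,v0) N0.N3=(alive,v0) | N2.N0=(alive,v0) N2.N1=(alive,v0) N2.N2=(alive,v0) N2.N3=(alive,v0)
Op 7: N1 marks N2=alive -> (alive,v1)
Op 8: gossip N1<->N2 -> N1.N0=(alive,v0) N1.N1=(alive,v0) N1.N2=(alive,v1) N1.N3=(suspect,v1) | N2.N0=(alive,v0) N2.N1=(alive,v0) N2.N2=(alive,v1) N2.N3=(suspect,v1)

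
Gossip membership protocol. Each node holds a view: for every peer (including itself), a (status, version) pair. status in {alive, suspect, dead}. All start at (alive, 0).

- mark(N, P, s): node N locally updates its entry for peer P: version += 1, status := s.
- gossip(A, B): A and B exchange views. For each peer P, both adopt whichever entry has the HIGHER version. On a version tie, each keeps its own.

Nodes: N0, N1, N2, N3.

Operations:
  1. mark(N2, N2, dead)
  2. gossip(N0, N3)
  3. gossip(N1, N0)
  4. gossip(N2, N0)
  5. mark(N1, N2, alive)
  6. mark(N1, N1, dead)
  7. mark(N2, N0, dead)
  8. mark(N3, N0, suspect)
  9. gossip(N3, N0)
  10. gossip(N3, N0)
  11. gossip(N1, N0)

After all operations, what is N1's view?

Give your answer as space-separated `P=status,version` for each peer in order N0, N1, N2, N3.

Op 1: N2 marks N2=dead -> (dead,v1)
Op 2: gossip N0<->N3 -> N0.N0=(alive,v0) N0.N1=(alive,v0) N0.N2=(alive,v0) N0.N3=(alive,v0) | N3.N0=(alive,v0) N3.N1=(alive,v0) N3.N2=(alive,v0) N3.N3=(alive,v0)
Op 3: gossip N1<->N0 -> N1.N0=(alive,v0) N1.N1=(alive,v0) N1.N2=(alive,v0) N1.N3=(alive,v0) | N0.N0=(alive,v0) N0.N1=(alive,v0) N0.N2=(alive,v0) N0.N3=(alive,v0)
Op 4: gossip N2<->N0 -> N2.N0=(alive,v0) N2.N1=(alive,v0) N2.N2=(dead,v1) N2.N3=(alive,v0) | N0.N0=(alive,v0) N0.N1=(alive,v0) N0.N2=(dead,v1) N0.N3=(alive,v0)
Op 5: N1 marks N2=alive -> (alive,v1)
Op 6: N1 marks N1=dead -> (dead,v1)
Op 7: N2 marks N0=dead -> (dead,v1)
Op 8: N3 marks N0=suspect -> (suspect,v1)
Op 9: gossip N3<->N0 -> N3.N0=(suspect,v1) N3.N1=(alive,v0) N3.N2=(dead,v1) N3.N3=(alive,v0) | N0.N0=(suspect,v1) N0.N1=(alive,v0) N0.N2=(dead,v1) N0.N3=(alive,v0)
Op 10: gossip N3<->N0 -> N3.N0=(suspect,v1) N3.N1=(alive,v0) N3.N2=(dead,v1) N3.N3=(alive,v0) | N0.N0=(suspect,v1) N0.N1=(alive,v0) N0.N2=(dead,v1) N0.N3=(alive,v0)
Op 11: gossip N1<->N0 -> N1.N0=(suspect,v1) N1.N1=(dead,v1) N1.N2=(alive,v1) N1.N3=(alive,v0) | N0.N0=(suspect,v1) N0.N1=(dead,v1) N0.N2=(dead,v1) N0.N3=(alive,v0)

Answer: N0=suspect,1 N1=dead,1 N2=alive,1 N3=alive,0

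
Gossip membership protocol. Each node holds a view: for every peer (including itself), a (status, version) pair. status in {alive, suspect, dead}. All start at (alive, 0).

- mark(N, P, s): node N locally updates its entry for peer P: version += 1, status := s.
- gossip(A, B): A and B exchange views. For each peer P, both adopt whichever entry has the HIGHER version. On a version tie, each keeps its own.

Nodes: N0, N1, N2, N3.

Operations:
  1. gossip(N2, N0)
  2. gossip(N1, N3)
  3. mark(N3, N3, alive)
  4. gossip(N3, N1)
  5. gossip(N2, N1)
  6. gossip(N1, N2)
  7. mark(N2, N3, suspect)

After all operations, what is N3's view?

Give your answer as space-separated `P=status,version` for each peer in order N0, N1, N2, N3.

Op 1: gossip N2<->N0 -> N2.N0=(alive,v0) N2.N1=(alive,v0) N2.N2=(alive,v0) N2.N3=(alive,v0) | N0.N0=(alive,v0) N0.N1=(alive,v0) N0.N2=(alive,v0) N0.N3=(alive,v0)
Op 2: gossip N1<->N3 -> N1.N0=(alive,v0) N1.N1=(alive,v0) N1.N2=(alive,v0) N1.N3=(alive,v0) | N3.N0=(alive,v0) N3.N1=(alive,v0) N3.N2=(alive,v0) N3.N3=(alive,v0)
Op 3: N3 marks N3=alive -> (alive,v1)
Op 4: gossip N3<->N1 -> N3.N0=(alive,v0) N3.N1=(alive,v0) N3.N2=(alive,v0) N3.N3=(alive,v1) | N1.N0=(alive,v0) N1.N1=(alive,v0) N1.N2=(alive,v0) N1.N3=(alive,v1)
Op 5: gossip N2<->N1 -> N2.N0=(alive,v0) N2.N1=(alive,v0) N2.N2=(alive,v0) N2.N3=(alive,v1) | N1.N0=(alive,v0) N1.N1=(alive,v0) N1.N2=(alive,v0) N1.N3=(alive,v1)
Op 6: gossip N1<->N2 -> N1.N0=(alive,v0) N1.N1=(alive,v0) N1.N2=(alive,v0) N1.N3=(alive,v1) | N2.N0=(alive,v0) N2.N1=(alive,v0) N2.N2=(alive,v0) N2.N3=(alive,v1)
Op 7: N2 marks N3=suspect -> (suspect,v2)

Answer: N0=alive,0 N1=alive,0 N2=alive,0 N3=alive,1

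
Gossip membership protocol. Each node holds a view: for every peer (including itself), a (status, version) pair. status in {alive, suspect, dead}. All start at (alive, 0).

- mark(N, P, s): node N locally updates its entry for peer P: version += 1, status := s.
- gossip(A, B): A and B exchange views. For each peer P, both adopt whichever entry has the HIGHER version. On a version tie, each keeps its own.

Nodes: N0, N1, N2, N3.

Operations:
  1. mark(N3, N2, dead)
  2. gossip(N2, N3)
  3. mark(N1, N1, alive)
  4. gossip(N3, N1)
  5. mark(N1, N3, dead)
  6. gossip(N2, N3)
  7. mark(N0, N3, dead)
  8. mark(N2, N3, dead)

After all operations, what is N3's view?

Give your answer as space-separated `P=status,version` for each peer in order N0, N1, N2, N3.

Answer: N0=alive,0 N1=alive,1 N2=dead,1 N3=alive,0

Derivation:
Op 1: N3 marks N2=dead -> (dead,v1)
Op 2: gossip N2<->N3 -> N2.N0=(alive,v0) N2.N1=(alive,v0) N2.N2=(dead,v1) N2.N3=(alive,v0) | N3.N0=(alive,v0) N3.N1=(alive,v0) N3.N2=(dead,v1) N3.N3=(alive,v0)
Op 3: N1 marks N1=alive -> (alive,v1)
Op 4: gossip N3<->N1 -> N3.N0=(alive,v0) N3.N1=(alive,v1) N3.N2=(dead,v1) N3.N3=(alive,v0) | N1.N0=(alive,v0) N1.N1=(alive,v1) N1.N2=(dead,v1) N1.N3=(alive,v0)
Op 5: N1 marks N3=dead -> (dead,v1)
Op 6: gossip N2<->N3 -> N2.N0=(alive,v0) N2.N1=(alive,v1) N2.N2=(dead,v1) N2.N3=(alive,v0) | N3.N0=(alive,v0) N3.N1=(alive,v1) N3.N2=(dead,v1) N3.N3=(alive,v0)
Op 7: N0 marks N3=dead -> (dead,v1)
Op 8: N2 marks N3=dead -> (dead,v1)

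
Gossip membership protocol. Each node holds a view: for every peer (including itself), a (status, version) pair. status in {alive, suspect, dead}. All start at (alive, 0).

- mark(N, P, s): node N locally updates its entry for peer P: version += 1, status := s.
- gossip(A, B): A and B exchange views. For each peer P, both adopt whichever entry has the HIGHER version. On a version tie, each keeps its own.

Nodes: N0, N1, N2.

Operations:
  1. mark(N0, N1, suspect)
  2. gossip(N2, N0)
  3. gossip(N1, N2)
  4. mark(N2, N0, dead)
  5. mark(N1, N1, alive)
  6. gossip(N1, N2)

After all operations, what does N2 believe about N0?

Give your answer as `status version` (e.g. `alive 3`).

Op 1: N0 marks N1=suspect -> (suspect,v1)
Op 2: gossip N2<->N0 -> N2.N0=(alive,v0) N2.N1=(suspect,v1) N2.N2=(alive,v0) | N0.N0=(alive,v0) N0.N1=(suspect,v1) N0.N2=(alive,v0)
Op 3: gossip N1<->N2 -> N1.N0=(alive,v0) N1.N1=(suspect,v1) N1.N2=(alive,v0) | N2.N0=(alive,v0) N2.N1=(suspect,v1) N2.N2=(alive,v0)
Op 4: N2 marks N0=dead -> (dead,v1)
Op 5: N1 marks N1=alive -> (alive,v2)
Op 6: gossip N1<->N2 -> N1.N0=(dead,v1) N1.N1=(alive,v2) N1.N2=(alive,v0) | N2.N0=(dead,v1) N2.N1=(alive,v2) N2.N2=(alive,v0)

Answer: dead 1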